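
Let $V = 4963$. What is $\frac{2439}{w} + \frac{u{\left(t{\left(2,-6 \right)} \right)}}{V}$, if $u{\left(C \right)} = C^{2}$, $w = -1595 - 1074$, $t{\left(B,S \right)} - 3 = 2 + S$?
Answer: $- \frac{12102088}{13246247} \approx -0.91362$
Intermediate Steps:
$t{\left(B,S \right)} = 5 + S$ ($t{\left(B,S \right)} = 3 + \left(2 + S\right) = 5 + S$)
$w = -2669$ ($w = -1595 - 1074 = -2669$)
$\frac{2439}{w} + \frac{u{\left(t{\left(2,-6 \right)} \right)}}{V} = \frac{2439}{-2669} + \frac{\left(5 - 6\right)^{2}}{4963} = 2439 \left(- \frac{1}{2669}\right) + \left(-1\right)^{2} \cdot \frac{1}{4963} = - \frac{2439}{2669} + 1 \cdot \frac{1}{4963} = - \frac{2439}{2669} + \frac{1}{4963} = - \frac{12102088}{13246247}$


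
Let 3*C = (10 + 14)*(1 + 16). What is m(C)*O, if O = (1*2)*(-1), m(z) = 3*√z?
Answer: -12*√34 ≈ -69.971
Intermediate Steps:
C = 136 (C = ((10 + 14)*(1 + 16))/3 = (24*17)/3 = (⅓)*408 = 136)
O = -2 (O = 2*(-1) = -2)
m(C)*O = (3*√136)*(-2) = (3*(2*√34))*(-2) = (6*√34)*(-2) = -12*√34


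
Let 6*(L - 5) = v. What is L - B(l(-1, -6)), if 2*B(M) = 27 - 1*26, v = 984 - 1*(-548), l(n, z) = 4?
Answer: 1559/6 ≈ 259.83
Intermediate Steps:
v = 1532 (v = 984 + 548 = 1532)
L = 781/3 (L = 5 + (1/6)*1532 = 5 + 766/3 = 781/3 ≈ 260.33)
B(M) = 1/2 (B(M) = (27 - 1*26)/2 = (27 - 26)/2 = (1/2)*1 = 1/2)
L - B(l(-1, -6)) = 781/3 - 1*1/2 = 781/3 - 1/2 = 1559/6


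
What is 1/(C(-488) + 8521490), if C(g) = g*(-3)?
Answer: 1/8522954 ≈ 1.1733e-7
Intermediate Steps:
C(g) = -3*g
1/(C(-488) + 8521490) = 1/(-3*(-488) + 8521490) = 1/(1464 + 8521490) = 1/8522954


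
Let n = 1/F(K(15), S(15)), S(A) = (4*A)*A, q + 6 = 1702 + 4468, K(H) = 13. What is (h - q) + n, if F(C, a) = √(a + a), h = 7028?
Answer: 864 + √2/60 ≈ 864.02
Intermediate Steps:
q = 6164 (q = -6 + (1702 + 4468) = -6 + 6170 = 6164)
S(A) = 4*A²
F(C, a) = √2*√a (F(C, a) = √(2*a) = √2*√a)
n = √2/60 (n = 1/(√2*√(4*15²)) = 1/(√2*√(4*225)) = 1/(√2*√900) = 1/(√2*30) = 1/(30*√2) = √2/60 ≈ 0.023570)
(h - q) + n = (7028 - 1*6164) + √2/60 = (7028 - 6164) + √2/60 = 864 + √2/60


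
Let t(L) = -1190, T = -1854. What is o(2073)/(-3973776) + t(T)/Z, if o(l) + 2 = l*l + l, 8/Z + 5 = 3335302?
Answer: -492872831513965/993444 ≈ -4.9613e+8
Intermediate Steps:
Z = 8/3335297 (Z = 8/(-5 + 3335302) = 8/3335297 ≈ 2.3986e-6)
o(l) = -2 + l + l² (o(l) = -2 + (l*l + l) = -2 + (l² + l) = -2 + (l + l²) = -2 + l + l²)
o(2073)/(-3973776) + t(T)/Z = (-2 + 2073 + 2073²)/(-3973776) - 1190/8/3335297 = (-2 + 2073 + 4297329)*(-1/3973776) - 1190*3335297/8 = 4299400*(-1/3973776) - 1984501715/4 = -537425/496722 - 1984501715/4 = -492872831513965/993444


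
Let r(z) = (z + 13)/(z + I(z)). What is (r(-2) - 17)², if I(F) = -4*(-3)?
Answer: 25281/100 ≈ 252.81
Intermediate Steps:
I(F) = 12
r(z) = (13 + z)/(12 + z) (r(z) = (z + 13)/(z + 12) = (13 + z)/(12 + z))
(r(-2) - 17)² = ((13 - 2)/(12 - 2) - 17)² = (11/10 - 17)² = (-159/10)² = 25281/100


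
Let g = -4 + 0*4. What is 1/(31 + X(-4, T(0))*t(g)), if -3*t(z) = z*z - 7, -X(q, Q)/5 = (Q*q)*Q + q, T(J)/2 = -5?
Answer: -1/6029 ≈ -0.00016587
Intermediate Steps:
T(J) = -10 (T(J) = 2*(-5) = -10)
g = -4 (g = -4 + 0 = -4)
X(q, Q) = -5*q - 5*q*Q² (X(q, Q) = -5*((Q*q)*Q + q) = -5*(q*Q² + q) = -5*(q + q*Q²) = -5*q - 5*q*Q²)
t(z) = 7/3 - z²/3 (t(z) = -(z*z - 7)/3 = -(z² - 7)/3 = -(-7 + z²)/3 = 7/3 - z²/3)
1/(31 + X(-4, T(0))*t(g)) = 1/(31 + (-5*(-4)*(1 + (-10)²))*(7/3 - ⅓*(-4)²)) = 1/(31 + (-5*(-4)*(1 + 100))*(7/3 - ⅓*16)) = 1/(31 + (-5*(-4)*101)*(7/3 - 16/3)) = 1/(31 + 2020*(-3)) = 1/(31 - 6060) = 1/(-6029) = -1/6029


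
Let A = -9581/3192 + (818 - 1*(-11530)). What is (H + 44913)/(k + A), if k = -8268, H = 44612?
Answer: 285763800/13013779 ≈ 21.959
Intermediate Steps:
A = 39405235/3192 (A = -9581*1/3192 + (818 + 11530) = -9581/3192 + 12348 = 39405235/3192 ≈ 12345.)
(H + 44913)/(k + A) = (44612 + 44913)/(-8268 + 39405235/3192) = 89525/(13013779/3192) = 89525*(3192/13013779) = 285763800/13013779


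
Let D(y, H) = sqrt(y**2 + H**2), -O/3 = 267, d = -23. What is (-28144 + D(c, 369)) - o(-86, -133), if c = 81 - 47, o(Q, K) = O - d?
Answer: -27366 + sqrt(137317) ≈ -26995.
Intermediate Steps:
O = -801 (O = -3*267 = -801)
o(Q, K) = -778 (o(Q, K) = -801 - 1*(-23) = -801 + 23 = -778)
c = 34
D(y, H) = sqrt(H**2 + y**2)
(-28144 + D(c, 369)) - o(-86, -133) = (-28144 + sqrt(369**2 + 34**2)) - 1*(-778) = (-28144 + sqrt(136161 + 1156)) + 778 = (-28144 + sqrt(137317)) + 778 = -27366 + sqrt(137317)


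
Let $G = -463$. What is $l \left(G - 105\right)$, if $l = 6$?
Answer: $-3408$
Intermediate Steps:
$l \left(G - 105\right) = 6 \left(-463 - 105\right) = 6 \left(-568\right) = -3408$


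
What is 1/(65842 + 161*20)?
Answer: 1/69062 ≈ 1.4480e-5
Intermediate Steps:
1/(65842 + 161*20) = 1/(65842 + 3220) = 1/69062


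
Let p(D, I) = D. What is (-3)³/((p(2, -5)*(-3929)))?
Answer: 27/7858 ≈ 0.0034360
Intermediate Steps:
(-3)³/((p(2, -5)*(-3929))) = (-3)³/((2*(-3929))) = -27/(-7858) = -27*(-1/7858) = 27/7858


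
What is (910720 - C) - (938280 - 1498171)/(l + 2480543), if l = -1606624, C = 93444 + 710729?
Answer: 93114007584/873919 ≈ 1.0655e+5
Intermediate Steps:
C = 804173
(910720 - C) - (938280 - 1498171)/(l + 2480543) = (910720 - 1*804173) - (938280 - 1498171)/(-1606624 + 2480543) = (910720 - 804173) - (-559891)/873919 = 106547 - (-559891)/873919 = 106547 - 1*(-559891/873919) = 106547 + 559891/873919 = 93114007584/873919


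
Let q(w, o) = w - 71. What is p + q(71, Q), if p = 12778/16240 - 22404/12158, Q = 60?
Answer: -52121509/49361480 ≈ -1.0559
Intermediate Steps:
q(w, o) = -71 + w
p = -52121509/49361480 (p = 12778*(1/16240) - 22404*1/12158 = 6389/8120 - 11202/6079 = -52121509/49361480 ≈ -1.0559)
p + q(71, Q) = -52121509/49361480 + (-71 + 71) = -52121509/49361480 + 0 = -52121509/49361480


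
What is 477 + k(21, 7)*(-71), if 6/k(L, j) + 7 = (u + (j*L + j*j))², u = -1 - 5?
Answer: 5738645/12031 ≈ 476.99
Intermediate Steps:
u = -6
k(L, j) = 6/(-7 + (-6 + j² + L*j)²) (k(L, j) = 6/(-7 + (-6 + (j*L + j*j))²) = 6/(-7 + (-6 + (L*j + j²))²) = 6/(-7 + (-6 + (j² + L*j))²) = 6/(-7 + (-6 + j² + L*j)²))
477 + k(21, 7)*(-71) = 477 + (6/(-7 + (-6 + 7² + 21*7)²))*(-71) = 477 + (6/(-7 + (-6 + 49 + 147)²))*(-71) = 477 + (6/(-7 + 190²))*(-71) = 477 + (6/(-7 + 36100))*(-71) = 477 + (6/36093)*(-71) = 477 + (6*(1/36093))*(-71) = 477 + (2/12031)*(-71) = 477 - 142/12031 = 5738645/12031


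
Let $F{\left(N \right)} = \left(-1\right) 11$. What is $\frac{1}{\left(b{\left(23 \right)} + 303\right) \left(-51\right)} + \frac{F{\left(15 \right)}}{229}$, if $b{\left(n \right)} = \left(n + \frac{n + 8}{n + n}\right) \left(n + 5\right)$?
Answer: $- \frac{12467882}{259448985} \approx -0.048055$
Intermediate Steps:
$b{\left(n \right)} = \left(5 + n\right) \left(n + \frac{8 + n}{2 n}\right)$ ($b{\left(n \right)} = \left(n + \frac{8 + n}{2 n}\right) \left(5 + n\right) = \left(5 + n\right) \left(n + \frac{8 + n}{2 n}\right)$)
$F{\left(N \right)} = -11$
$\frac{1}{\left(b{\left(23 \right)} + 303\right) \left(-51\right)} + \frac{F{\left(15 \right)}}{229} = \frac{1}{\left(\left(\frac{13}{2} + 23^{2} + \frac{20}{23} + \frac{11}{2} \cdot 23\right) + 303\right) \left(-51\right)} - \frac{11}{229} = \frac{1}{\left(\frac{13}{2} + 529 + 20 \cdot \frac{1}{23} + \frac{253}{2}\right) + 303} \left(- \frac{1}{51}\right) - \frac{11}{229} = \frac{1}{\left(\frac{13}{2} + 529 + \frac{20}{23} + \frac{253}{2}\right) + 303} \left(- \frac{1}{51}\right) - \frac{11}{229} = \frac{1}{\frac{15246}{23} + 303} \left(- \frac{1}{51}\right) - \frac{11}{229} = \frac{1}{\frac{22215}{23}} \left(- \frac{1}{51}\right) - \frac{11}{229} = \frac{23}{22215} \left(- \frac{1}{51}\right) - \frac{11}{229} = - \frac{23}{1132965} - \frac{11}{229} = - \frac{12467882}{259448985}$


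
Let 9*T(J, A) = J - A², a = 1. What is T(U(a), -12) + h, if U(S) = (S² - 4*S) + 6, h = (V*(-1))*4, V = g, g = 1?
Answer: -59/3 ≈ -19.667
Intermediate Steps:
V = 1
h = -4 (h = (1*(-1))*4 = -1*4 = -4)
U(S) = 6 + S² - 4*S
T(J, A) = -A²/9 + J/9 (T(J, A) = (J - A²)/9 = -A²/9 + J/9)
T(U(a), -12) + h = (-⅑*(-12)² + (6 + 1² - 4*1)/9) - 4 = (-⅑*144 + (6 + 1 - 4)/9) - 4 = (-16 + (⅑)*3) - 4 = (-16 + ⅓) - 4 = -47/3 - 4 = -59/3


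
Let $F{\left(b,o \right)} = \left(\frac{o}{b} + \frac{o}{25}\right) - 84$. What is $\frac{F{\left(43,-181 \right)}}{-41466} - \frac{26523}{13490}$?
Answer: $- \frac{118090373993}{60132956550} \approx -1.9638$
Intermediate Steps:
$F{\left(b,o \right)} = -84 + \frac{o}{25} + \frac{o}{b}$ ($F{\left(b,o \right)} = \left(\frac{o}{b} + o \frac{1}{25}\right) - 84 = \left(\frac{o}{b} + \frac{o}{25}\right) - 84 = \left(\frac{o}{25} + \frac{o}{b}\right) - 84 = -84 + \frac{o}{25} + \frac{o}{b}$)
$\frac{F{\left(43,-181 \right)}}{-41466} - \frac{26523}{13490} = \frac{-84 + \frac{1}{25} \left(-181\right) - \frac{181}{43}}{-41466} - \frac{26523}{13490} = \left(-84 - \frac{181}{25} - \frac{181}{43}\right) \left(- \frac{1}{41466}\right) - \frac{26523}{13490} = \left(- \frac{102608}{1075}\right) \left(- \frac{1}{41466}\right) - \frac{26523}{13490} = \frac{51304}{22287975} - \frac{26523}{13490} = - \frac{118090373993}{60132956550}$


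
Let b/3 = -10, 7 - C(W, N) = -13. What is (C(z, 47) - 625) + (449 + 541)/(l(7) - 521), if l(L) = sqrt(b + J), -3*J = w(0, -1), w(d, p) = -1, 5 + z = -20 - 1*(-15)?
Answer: -247133315/407206 - 495*I*sqrt(267)/407206 ≈ -606.9 - 0.019863*I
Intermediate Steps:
z = -10 (z = -5 + (-20 - 1*(-15)) = -5 + (-20 + 15) = -5 - 5 = -10)
C(W, N) = 20 (C(W, N) = 7 - 1*(-13) = 7 + 13 = 20)
b = -30 (b = 3*(-10) = -30)
J = 1/3 (J = -1/3*(-1) = 1/3 ≈ 0.33333)
l(L) = I*sqrt(267)/3 (l(L) = sqrt(-30 + 1/3) = sqrt(-89/3) = I*sqrt(267)/3)
(C(z, 47) - 625) + (449 + 541)/(l(7) - 521) = (20 - 625) + (449 + 541)/(I*sqrt(267)/3 - 521) = -605 + 990/(-521 + I*sqrt(267)/3)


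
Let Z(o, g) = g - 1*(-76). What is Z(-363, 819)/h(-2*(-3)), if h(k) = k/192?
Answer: 28640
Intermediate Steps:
h(k) = k/192 (h(k) = k*(1/192) = k/192)
Z(o, g) = 76 + g (Z(o, g) = g + 76 = 76 + g)
Z(-363, 819)/h(-2*(-3)) = (76 + 819)/(((-2*(-3))/192)) = 895/(((1/192)*6)) = 895/(1/32) = 895*32 = 28640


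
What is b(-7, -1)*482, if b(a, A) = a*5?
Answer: -16870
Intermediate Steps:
b(a, A) = 5*a
b(-7, -1)*482 = (5*(-7))*482 = -35*482 = -16870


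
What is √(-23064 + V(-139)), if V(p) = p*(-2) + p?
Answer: 5*I*√917 ≈ 151.41*I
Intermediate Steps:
V(p) = -p (V(p) = -2*p + p = -p)
√(-23064 + V(-139)) = √(-23064 - 1*(-139)) = √(-23064 + 139) = √(-22925) = 5*I*√917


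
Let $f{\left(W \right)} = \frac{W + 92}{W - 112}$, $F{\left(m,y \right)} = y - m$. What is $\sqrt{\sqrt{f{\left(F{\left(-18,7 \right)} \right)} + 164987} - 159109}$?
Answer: $\frac{\sqrt{-133810669 + 58 \sqrt{34688234}}}{29} \approx 398.38 i$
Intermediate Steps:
$f{\left(W \right)} = \frac{92 + W}{-112 + W}$
$\sqrt{\sqrt{f{\left(F{\left(-18,7 \right)} \right)} + 164987} - 159109} = \sqrt{\sqrt{\frac{92 + \left(7 - -18\right)}{-112 + \left(7 - -18\right)} + 164987} - 159109} = \sqrt{\sqrt{\frac{92 + \left(7 + 18\right)}{-112 + \left(7 + 18\right)} + 164987} - 159109} = \sqrt{\sqrt{\frac{92 + 25}{-112 + 25} + 164987} - 159109} = \sqrt{\sqrt{\frac{1}{-87} \cdot 117 + 164987} - 159109} = \sqrt{\sqrt{\left(- \frac{1}{87}\right) 117 + 164987} - 159109} = \sqrt{\sqrt{- \frac{39}{29} + 164987} - 159109} = \sqrt{\sqrt{\frac{4784584}{29}} - 159109} = \sqrt{\frac{2 \sqrt{34688234}}{29} - 159109} = \sqrt{-159109 + \frac{2 \sqrt{34688234}}{29}}$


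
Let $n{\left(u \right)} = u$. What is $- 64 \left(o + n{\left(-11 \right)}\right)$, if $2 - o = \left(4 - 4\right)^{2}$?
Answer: $576$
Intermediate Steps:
$o = 2$ ($o = 2 - \left(4 - 4\right)^{2} = 2 - 0^{2} = 2 - 0 = 2 + 0 = 2$)
$- 64 \left(o + n{\left(-11 \right)}\right) = - 64 \left(2 - 11\right) = \left(-64\right) \left(-9\right) = 576$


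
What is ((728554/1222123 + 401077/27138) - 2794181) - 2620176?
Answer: -179571913411019795/33165973974 ≈ -5.4143e+6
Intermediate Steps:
((728554/1222123 + 401077/27138) - 2794181) - 2620176 = (509936924923/33165973974 - 2794181) - 2620176 = -92671224387720371/33165973974 - 2620176 = -179571913411019795/33165973974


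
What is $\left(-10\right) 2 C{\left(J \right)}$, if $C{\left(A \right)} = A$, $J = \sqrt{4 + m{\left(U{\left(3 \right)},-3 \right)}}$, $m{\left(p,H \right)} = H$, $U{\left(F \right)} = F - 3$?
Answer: $-20$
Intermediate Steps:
$U{\left(F \right)} = -3 + F$
$J = 1$ ($J = \sqrt{4 - 3} = \sqrt{1} = 1$)
$\left(-10\right) 2 C{\left(J \right)} = \left(-10\right) 2 \cdot 1 = \left(-20\right) 1 = -20$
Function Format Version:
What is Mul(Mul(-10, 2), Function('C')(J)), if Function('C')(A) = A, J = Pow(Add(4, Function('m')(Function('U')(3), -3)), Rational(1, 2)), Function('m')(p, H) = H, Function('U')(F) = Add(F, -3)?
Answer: -20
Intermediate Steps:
Function('U')(F) = Add(-3, F)
J = 1 (J = Pow(Add(4, -3), Rational(1, 2)) = Pow(1, Rational(1, 2)) = 1)
Mul(Mul(-10, 2), Function('C')(J)) = Mul(Mul(-10, 2), 1) = Mul(-20, 1) = -20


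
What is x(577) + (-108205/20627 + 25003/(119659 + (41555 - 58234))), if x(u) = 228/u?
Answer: -5647592080083/1225645201420 ≈ -4.6078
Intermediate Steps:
x(577) + (-108205/20627 + 25003/(119659 + (41555 - 58234))) = 228/577 + (-108205/20627 + 25003/(119659 + (41555 - 58234))) = 228*(1/577) + (-108205*1/20627 + 25003/(119659 - 16679)) = 228/577 + (-108205/20627 + 25003/102980) = 228/577 - 10627214019/2124168460 = -5647592080083/1225645201420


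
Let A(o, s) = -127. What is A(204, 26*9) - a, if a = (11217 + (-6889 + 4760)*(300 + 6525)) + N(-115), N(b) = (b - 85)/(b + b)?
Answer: 333938843/23 ≈ 1.4519e+7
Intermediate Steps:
N(b) = (-85 + b)/(2*b) (N(b) = (-85 + b)/((2*b)) = (-85 + b)*(1/(2*b)) = (-85 + b)/(2*b))
a = -333941764/23 (a = (11217 + (-6889 + 4760)*(300 + 6525)) + (1/2)*(-85 - 115)/(-115) = (11217 - 2129*6825) + (1/2)*(-1/115)*(-200) = (11217 - 14530425) + 20/23 = -14519208 + 20/23 = -333941764/23 ≈ -1.4519e+7)
A(204, 26*9) - a = -127 - 1*(-333941764/23) = -127 + 333941764/23 = 333938843/23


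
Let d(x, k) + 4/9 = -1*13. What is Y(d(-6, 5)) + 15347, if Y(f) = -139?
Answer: 15208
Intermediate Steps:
d(x, k) = -121/9 (d(x, k) = -4/9 - 1*13 = -4/9 - 13 = -121/9)
Y(d(-6, 5)) + 15347 = -139 + 15347 = 15208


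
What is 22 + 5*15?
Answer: 97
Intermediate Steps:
22 + 5*15 = 22 + 75 = 97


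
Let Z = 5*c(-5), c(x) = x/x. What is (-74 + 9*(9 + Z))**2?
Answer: 2704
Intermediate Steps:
c(x) = 1
Z = 5 (Z = 5*1 = 5)
(-74 + 9*(9 + Z))**2 = (-74 + 9*(9 + 5))**2 = (-74 + 9*14)**2 = (-74 + 126)**2 = 52**2 = 2704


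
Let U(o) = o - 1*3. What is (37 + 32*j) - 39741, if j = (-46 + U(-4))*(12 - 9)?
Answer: -44792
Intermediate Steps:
U(o) = -3 + o (U(o) = o - 3 = -3 + o)
j = -159 (j = (-46 + (-3 - 4))*(12 - 9) = (-46 - 7)*3 = -53*3 = -159)
(37 + 32*j) - 39741 = (37 + 32*(-159)) - 39741 = (37 - 5088) - 39741 = -5051 - 39741 = -44792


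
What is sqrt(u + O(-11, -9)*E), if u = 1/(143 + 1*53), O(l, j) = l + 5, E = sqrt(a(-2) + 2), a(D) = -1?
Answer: 5*I*sqrt(47)/14 ≈ 2.4484*I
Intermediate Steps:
E = 1 (E = sqrt(-1 + 2) = sqrt(1) = 1)
O(l, j) = 5 + l
u = 1/196 (u = 1/(143 + 53) = 1/196 ≈ 0.0051020)
sqrt(u + O(-11, -9)*E) = sqrt(1/196 + (5 - 11)*1) = sqrt(1/196 - 6*1) = sqrt(1/196 - 6) = sqrt(-1175/196) = 5*I*sqrt(47)/14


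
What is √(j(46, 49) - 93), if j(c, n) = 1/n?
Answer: 2*I*√1139/7 ≈ 9.6426*I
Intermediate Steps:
√(j(46, 49) - 93) = √(1/49 - 93) = √(-4556/49) = 2*I*√1139/7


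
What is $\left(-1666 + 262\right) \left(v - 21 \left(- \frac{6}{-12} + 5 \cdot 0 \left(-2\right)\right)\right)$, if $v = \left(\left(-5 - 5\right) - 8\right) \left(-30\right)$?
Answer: $-743418$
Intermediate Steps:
$v = 540$ ($v = \left(-10 - 8\right) \left(-30\right) = \left(-18\right) \left(-30\right) = 540$)
$\left(-1666 + 262\right) \left(v - 21 \left(- \frac{6}{-12} + 5 \cdot 0 \left(-2\right)\right)\right) = \left(-1666 + 262\right) \left(540 - 21 \left(- \frac{6}{-12} + 5 \cdot 0 \left(-2\right)\right)\right) = - 1404 \left(540 - 21 \left(\left(-6\right) \left(- \frac{1}{12}\right) + 0 \left(-2\right)\right)\right) = - 1404 \left(540 - 21 \left(\frac{1}{2} + 0\right)\right) = - 1404 \left(540 - \frac{21}{2}\right) = \left(-1404\right) \frac{1059}{2} = -743418$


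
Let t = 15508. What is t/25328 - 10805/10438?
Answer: -13974567/33046708 ≈ -0.42287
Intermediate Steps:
t/25328 - 10805/10438 = 15508/25328 - 10805/10438 = 15508*(1/25328) - 10805*1/10438 = 3877/6332 - 10805/10438 = -13974567/33046708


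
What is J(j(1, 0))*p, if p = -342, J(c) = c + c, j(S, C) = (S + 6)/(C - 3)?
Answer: 1596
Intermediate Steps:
j(S, C) = (6 + S)/(-3 + C)
J(c) = 2*c
J(j(1, 0))*p = (2*((6 + 1)/(-3 + 0)))*(-342) = (2*(7/(-3)))*(-342) = (2*(-⅓*7))*(-342) = (2*(-7/3))*(-342) = -14/3*(-342) = 1596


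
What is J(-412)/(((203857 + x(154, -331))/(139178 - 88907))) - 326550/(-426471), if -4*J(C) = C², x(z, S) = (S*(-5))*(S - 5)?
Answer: 303301889750042/50070965011 ≈ 6057.4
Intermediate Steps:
x(z, S) = -5*S*(-5 + S) (x(z, S) = (-5*S)*(-5 + S) = -5*S*(-5 + S))
J(C) = -C²/4
J(-412)/(((203857 + x(154, -331))/(139178 - 88907))) - 326550/(-426471) = (-¼*(-412)²)/(((203857 + 5*(-331)*(5 - 1*(-331)))/(139178 - 88907))) - 326550/(-426471) = (-¼*169744)/(((203857 + 5*(-331)*(5 + 331))/50271)) - 326550*(-1/426471) = -42436*50271/(203857 + 5*(-331)*336) + 108850/142157 = -42436*50271/(203857 - 556080) + 108850/142157 = -42436/((-352223*1/50271)) + 108850/142157 = -42436/(-352223/50271) + 108850/142157 = -42436*(-50271/352223) + 108850/142157 = 2133300156/352223 + 108850/142157 = 303301889750042/50070965011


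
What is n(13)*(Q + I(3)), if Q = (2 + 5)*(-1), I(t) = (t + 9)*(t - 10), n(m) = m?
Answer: -1183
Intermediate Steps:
I(t) = (-10 + t)*(9 + t) (I(t) = (9 + t)*(-10 + t) = (-10 + t)*(9 + t))
Q = -7 (Q = 7*(-1) = -7)
n(13)*(Q + I(3)) = 13*(-7 + (-90 + 3**2 - 1*3)) = 13*(-7 + (-90 + 9 - 3)) = 13*(-7 - 84) = 13*(-91) = -1183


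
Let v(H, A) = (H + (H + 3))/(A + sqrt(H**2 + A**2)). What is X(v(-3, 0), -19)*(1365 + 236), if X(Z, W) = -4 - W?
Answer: 24015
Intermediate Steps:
v(H, A) = (3 + 2*H)/(A + sqrt(A**2 + H**2)) (v(H, A) = (H + (3 + H))/(A + sqrt(A**2 + H**2)) = (3 + 2*H)/(A + sqrt(A**2 + H**2)))
X(v(-3, 0), -19)*(1365 + 236) = (-4 - 1*(-19))*(1365 + 236) = (-4 + 19)*1601 = 15*1601 = 24015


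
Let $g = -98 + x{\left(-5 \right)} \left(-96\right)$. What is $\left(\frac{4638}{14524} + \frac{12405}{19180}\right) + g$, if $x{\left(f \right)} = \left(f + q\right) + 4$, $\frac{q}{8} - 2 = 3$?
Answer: $- \frac{53499902119}{13928516} \approx -3841.0$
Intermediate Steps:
$q = 40$ ($q = 16 + 8 \cdot 3 = 16 + 24 = 40$)
$x{\left(f \right)} = 44 + f$ ($x{\left(f \right)} = \left(f + 40\right) + 4 = \left(40 + f\right) + 4 = 44 + f$)
$g = -3842$ ($g = -98 + \left(44 - 5\right) \left(-96\right) = -98 + 39 \left(-96\right) = -98 - 3744 = -3842$)
$\left(\frac{4638}{14524} + \frac{12405}{19180}\right) + g = \left(\frac{4638}{14524} + \frac{12405}{19180}\right) - 3842 = \left(4638 \cdot \frac{1}{14524} + 12405 \cdot \frac{1}{19180}\right) - 3842 = \left(\frac{2319}{7262} + \frac{2481}{3836}\right) - 3842 = \frac{13456353}{13928516} - 3842 = - \frac{53499902119}{13928516}$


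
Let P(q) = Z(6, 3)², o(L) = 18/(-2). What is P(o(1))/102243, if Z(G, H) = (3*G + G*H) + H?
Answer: 507/34081 ≈ 0.014876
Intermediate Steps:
o(L) = -9 (o(L) = 18*(-½) = -9)
Z(G, H) = H + 3*G + G*H
P(q) = 1521 (P(q) = (3 + 3*6 + 6*3)² = (3 + 18 + 18)² = 39² = 1521)
P(o(1))/102243 = 1521/102243 = 1521*(1/102243) = 507/34081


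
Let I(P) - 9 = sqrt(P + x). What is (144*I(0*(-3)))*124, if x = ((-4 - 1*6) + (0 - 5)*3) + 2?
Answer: 160704 + 17856*I*sqrt(23) ≈ 1.607e+5 + 85634.0*I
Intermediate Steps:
x = -23 (x = ((-4 - 6) - 5*3) + 2 = (-10 - 15) + 2 = -25 + 2 = -23)
I(P) = 9 + sqrt(-23 + P) (I(P) = 9 + sqrt(P - 23) = 9 + sqrt(-23 + P))
(144*I(0*(-3)))*124 = (144*(9 + sqrt(-23 + 0*(-3))))*124 = (144*(9 + sqrt(-23 + 0)))*124 = (144*(9 + sqrt(-23)))*124 = (144*(9 + I*sqrt(23)))*124 = (1296 + 144*I*sqrt(23))*124 = 160704 + 17856*I*sqrt(23)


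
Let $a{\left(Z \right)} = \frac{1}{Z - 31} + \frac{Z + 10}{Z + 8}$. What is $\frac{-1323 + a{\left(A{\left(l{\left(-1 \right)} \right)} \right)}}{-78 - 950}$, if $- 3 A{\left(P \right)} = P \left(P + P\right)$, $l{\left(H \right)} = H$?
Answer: $\frac{690619}{537130} \approx 1.2858$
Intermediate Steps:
$A{\left(P \right)} = - \frac{2 P^{2}}{3}$ ($A{\left(P \right)} = - \frac{P \left(P + P\right)}{3} = - \frac{P 2 P}{3} = - \frac{2 P^{2}}{3}$)
$a{\left(Z \right)} = \frac{1}{-31 + Z} + \frac{10 + Z}{8 + Z}$
$\frac{-1323 + a{\left(A{\left(l{\left(-1 \right)} \right)} \right)}}{-78 - 950} = \frac{-1323 + \frac{302 - \left(- \frac{2 \left(-1\right)^{2}}{3}\right)^{2} + 20 \left(- \frac{2 \left(-1\right)^{2}}{3}\right)}{248 - \left(- \frac{2 \left(-1\right)^{2}}{3}\right)^{2} + 23 \left(- \frac{2 \left(-1\right)^{2}}{3}\right)}}{-78 - 950} = \frac{-1323 + \frac{302 - \left(\left(- \frac{2}{3}\right) 1\right)^{2} + 20 \left(\left(- \frac{2}{3}\right) 1\right)}{248 - \left(\left(- \frac{2}{3}\right) 1\right)^{2} + 23 \left(\left(- \frac{2}{3}\right) 1\right)}}{-1028} = \left(-1323 + \frac{302 - \left(- \frac{2}{3}\right)^{2} + 20 \left(- \frac{2}{3}\right)}{248 - \left(- \frac{2}{3}\right)^{2} + 23 \left(- \frac{2}{3}\right)}\right) \left(- \frac{1}{1028}\right) = \left(-1323 + \frac{302 - \frac{4}{9} - \frac{40}{3}}{248 - \frac{4}{9} - \frac{46}{3}}\right) \left(- \frac{1}{1028}\right) = \left(-1323 + \frac{1}{\frac{2090}{9}} \cdot \frac{2594}{9}\right) \left(- \frac{1}{1028}\right) = \left(-1323 + \frac{9}{2090} \cdot \frac{2594}{9}\right) \left(- \frac{1}{1028}\right) = \left(-1323 + \frac{1297}{1045}\right) \left(- \frac{1}{1028}\right) = \left(- \frac{1381238}{1045}\right) \left(- \frac{1}{1028}\right) = \frac{690619}{537130}$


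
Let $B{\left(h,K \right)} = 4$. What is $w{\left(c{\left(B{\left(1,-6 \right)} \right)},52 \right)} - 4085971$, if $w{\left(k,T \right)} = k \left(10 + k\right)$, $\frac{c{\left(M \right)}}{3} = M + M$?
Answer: $-4085155$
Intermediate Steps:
$c{\left(M \right)} = 6 M$ ($c{\left(M \right)} = 3 \left(M + M\right) = 3 \cdot 2 M = 6 M$)
$w{\left(c{\left(B{\left(1,-6 \right)} \right)},52 \right)} - 4085971 = 6 \cdot 4 \left(10 + 6 \cdot 4\right) - 4085971 = 24 \left(10 + 24\right) - 4085971 = 24 \cdot 34 - 4085971 = 816 - 4085971 = -4085155$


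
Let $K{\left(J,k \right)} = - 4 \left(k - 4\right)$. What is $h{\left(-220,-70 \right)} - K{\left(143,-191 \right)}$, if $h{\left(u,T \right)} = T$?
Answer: $-850$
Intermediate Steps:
$K{\left(J,k \right)} = 16 - 4 k$ ($K{\left(J,k \right)} = - 4 \left(-4 + k\right) = 16 - 4 k$)
$h{\left(-220,-70 \right)} - K{\left(143,-191 \right)} = -70 - \left(16 - -764\right) = -70 - \left(16 + 764\right) = -70 - 780 = -850$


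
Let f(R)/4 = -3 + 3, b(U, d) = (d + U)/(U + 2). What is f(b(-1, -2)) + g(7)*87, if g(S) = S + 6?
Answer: 1131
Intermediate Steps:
b(U, d) = (U + d)/(2 + U)
f(R) = 0 (f(R) = 4*(-3 + 3) = 4*0 = 0)
g(S) = 6 + S
f(b(-1, -2)) + g(7)*87 = 0 + (6 + 7)*87 = 0 + 13*87 = 0 + 1131 = 1131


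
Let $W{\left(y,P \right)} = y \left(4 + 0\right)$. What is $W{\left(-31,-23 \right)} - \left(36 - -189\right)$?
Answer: $-349$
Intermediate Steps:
$W{\left(y,P \right)} = 4 y$ ($W{\left(y,P \right)} = y 4 = 4 y$)
$W{\left(-31,-23 \right)} - \left(36 - -189\right) = 4 \left(-31\right) - \left(36 - -189\right) = -124 - \left(36 + 189\right) = -124 - 225 = -349$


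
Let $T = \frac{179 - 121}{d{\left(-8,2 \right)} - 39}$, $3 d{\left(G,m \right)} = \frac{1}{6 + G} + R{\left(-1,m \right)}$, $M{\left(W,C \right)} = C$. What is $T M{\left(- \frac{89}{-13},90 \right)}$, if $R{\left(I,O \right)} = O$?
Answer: $- \frac{10440}{77} \approx -135.58$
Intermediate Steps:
$d{\left(G,m \right)} = \frac{m}{3} + \frac{1}{3 \left(6 + G\right)}$ ($d{\left(G,m \right)} = \frac{\frac{1}{6 + G} + m}{3} = \frac{m + \frac{1}{6 + G}}{3} = \frac{m}{3} + \frac{1}{3 \left(6 + G\right)}$)
$T = - \frac{116}{77}$ ($T = \frac{179 - 121}{\frac{1 + 6 \cdot 2 - 16}{3 \left(6 - 8\right)} - 39} = \frac{58}{\frac{1 + 12 - 16}{3 \left(-2\right)} - 39} = \frac{58}{\frac{1}{3} \left(- \frac{1}{2}\right) \left(-3\right) - 39} = \frac{58}{\frac{1}{2} - 39} = \frac{58}{- \frac{77}{2}} = 58 \left(- \frac{2}{77}\right) = - \frac{116}{77} \approx -1.5065$)
$T M{\left(- \frac{89}{-13},90 \right)} = \left(- \frac{116}{77}\right) 90 = - \frac{10440}{77}$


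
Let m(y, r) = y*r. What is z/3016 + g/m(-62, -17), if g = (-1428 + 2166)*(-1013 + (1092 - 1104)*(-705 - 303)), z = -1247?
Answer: 425298547/54808 ≈ 7759.8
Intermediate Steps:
m(y, r) = r*y
g = 8179254 (g = 738*(-1013 - 12*(-1008)) = 738*(-1013 + 12096) = 738*11083 = 8179254)
z/3016 + g/m(-62, -17) = -1247/3016 + 8179254/((-17*(-62))) = -1247*1/3016 + 8179254/1054 = -43/104 + 8179254*(1/1054) = -43/104 + 4089627/527 = 425298547/54808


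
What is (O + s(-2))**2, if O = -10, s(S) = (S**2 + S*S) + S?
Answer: 16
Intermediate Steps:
s(S) = S + 2*S**2 (s(S) = (S**2 + S**2) + S = 2*S**2 + S = S + 2*S**2)
(O + s(-2))**2 = (-10 - 2*(1 + 2*(-2)))**2 = (-10 - 2*(1 - 4))**2 = (-10 - 2*(-3))**2 = (-10 + 6)**2 = (-4)**2 = 16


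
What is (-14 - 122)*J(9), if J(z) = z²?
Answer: -11016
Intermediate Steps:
(-14 - 122)*J(9) = (-14 - 122)*9² = -136*81 = -11016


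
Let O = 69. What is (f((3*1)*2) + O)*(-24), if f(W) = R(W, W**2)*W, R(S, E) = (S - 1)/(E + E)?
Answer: -1666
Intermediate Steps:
R(S, E) = (-1 + S)/(2*E) (R(S, E) = (-1 + S)/((2*E)) = (-1 + S)*(1/(2*E)) = (-1 + S)/(2*E))
f(W) = (-1 + W)/(2*W) (f(W) = ((-1 + W)/(2*(W**2)))*W = ((-1 + W)/(2*W**2))*W = (-1 + W)/(2*W))
(f((3*1)*2) + O)*(-24) = ((-1 + (3*1)*2)/(2*(((3*1)*2))) + 69)*(-24) = ((-1 + 3*2)/(2*((3*2))) + 69)*(-24) = ((1/2)*(-1 + 6)/6 + 69)*(-24) = ((1/2)*(1/6)*5 + 69)*(-24) = (5/12 + 69)*(-24) = (833/12)*(-24) = -1666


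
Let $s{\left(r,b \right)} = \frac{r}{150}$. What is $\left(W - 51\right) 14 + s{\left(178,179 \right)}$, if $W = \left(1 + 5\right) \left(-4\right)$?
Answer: $- \frac{78661}{75} \approx -1048.8$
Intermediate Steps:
$s{\left(r,b \right)} = \frac{r}{150}$ ($s{\left(r,b \right)} = r \frac{1}{150} = \frac{r}{150}$)
$W = -24$ ($W = 6 \left(-4\right) = -24$)
$\left(W - 51\right) 14 + s{\left(178,179 \right)} = \left(-24 - 51\right) 14 + \frac{1}{150} \cdot 178 = \left(-75\right) 14 + \frac{89}{75} = -1050 + \frac{89}{75} = - \frac{78661}{75}$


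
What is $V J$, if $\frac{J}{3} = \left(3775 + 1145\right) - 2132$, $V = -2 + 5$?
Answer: $25092$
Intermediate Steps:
$V = 3$
$J = 8364$ ($J = 3 \left(\left(3775 + 1145\right) - 2132\right) = 3 \left(4920 - 2132\right) = 3 \cdot 2788 = 8364$)
$V J = 3 \cdot 8364 = 25092$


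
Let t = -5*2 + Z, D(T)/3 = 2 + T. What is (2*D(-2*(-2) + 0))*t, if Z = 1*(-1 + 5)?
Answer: -216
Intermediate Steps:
Z = 4 (Z = 1*4 = 4)
D(T) = 6 + 3*T (D(T) = 3*(2 + T) = 6 + 3*T)
t = -6 (t = -5*2 + 4 = -10 + 4 = -6)
(2*D(-2*(-2) + 0))*t = (2*(6 + 3*(-2*(-2) + 0)))*(-6) = (2*(6 + 3*(4 + 0)))*(-6) = (2*(6 + 3*4))*(-6) = (2*(6 + 12))*(-6) = (2*18)*(-6) = 36*(-6) = -216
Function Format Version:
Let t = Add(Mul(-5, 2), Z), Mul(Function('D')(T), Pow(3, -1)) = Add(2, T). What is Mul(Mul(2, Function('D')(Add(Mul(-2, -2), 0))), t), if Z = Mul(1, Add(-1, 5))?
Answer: -216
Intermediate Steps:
Z = 4 (Z = Mul(1, 4) = 4)
Function('D')(T) = Add(6, Mul(3, T)) (Function('D')(T) = Mul(3, Add(2, T)) = Add(6, Mul(3, T)))
t = -6 (t = Add(Mul(-5, 2), 4) = Add(-10, 4) = -6)
Mul(Mul(2, Function('D')(Add(Mul(-2, -2), 0))), t) = Mul(Mul(2, Add(6, Mul(3, Add(Mul(-2, -2), 0)))), -6) = Mul(Mul(2, Add(6, Mul(3, Add(4, 0)))), -6) = Mul(Mul(2, Add(6, Mul(3, 4))), -6) = Mul(Mul(2, Add(6, 12)), -6) = Mul(Mul(2, 18), -6) = Mul(36, -6) = -216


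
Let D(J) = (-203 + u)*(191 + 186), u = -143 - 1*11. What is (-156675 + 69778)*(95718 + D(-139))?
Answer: 3377773287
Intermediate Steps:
u = -154 (u = -143 - 11 = -154)
D(J) = -134589 (D(J) = (-203 - 154)*(191 + 186) = -357*377 = -134589)
(-156675 + 69778)*(95718 + D(-139)) = (-156675 + 69778)*(95718 - 134589) = -86897*(-38871) = 3377773287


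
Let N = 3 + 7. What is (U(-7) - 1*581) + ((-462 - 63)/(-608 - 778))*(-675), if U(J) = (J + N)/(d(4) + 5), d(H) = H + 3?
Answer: -36803/44 ≈ -836.43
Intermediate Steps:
d(H) = 3 + H
N = 10
U(J) = 5/6 + J/12 (U(J) = (J + 10)/((3 + 4) + 5) = (10 + J)/(7 + 5) = (10 + J)/12 = (10 + J)*(1/12) = 5/6 + J/12)
(U(-7) - 1*581) + ((-462 - 63)/(-608 - 778))*(-675) = ((5/6 + (1/12)*(-7)) - 1*581) + ((-462 - 63)/(-608 - 778))*(-675) = ((5/6 - 7/12) - 581) - 525/(-1386)*(-675) = (1/4 - 581) - 525*(-1/1386)*(-675) = -2323/4 + (25/66)*(-675) = -2323/4 - 5625/22 = -36803/44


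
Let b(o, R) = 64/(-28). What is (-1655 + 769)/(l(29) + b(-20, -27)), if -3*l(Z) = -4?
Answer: 9303/10 ≈ 930.30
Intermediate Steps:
b(o, R) = -16/7 (b(o, R) = 64*(-1/28) = -16/7)
l(Z) = 4/3 (l(Z) = -⅓*(-4) = 4/3)
(-1655 + 769)/(l(29) + b(-20, -27)) = (-1655 + 769)/(4/3 - 16/7) = -886/(-20/21) = -886*(-21/20) = 9303/10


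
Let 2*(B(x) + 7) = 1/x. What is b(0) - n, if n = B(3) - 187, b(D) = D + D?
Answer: 1163/6 ≈ 193.83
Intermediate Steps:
B(x) = -7 + 1/(2*x)
b(D) = 2*D
n = -1163/6 (n = (-7 + (½)/3) - 187 = (-7 + (½)*(⅓)) - 187 = (-7 + ⅙) - 187 = -41/6 - 187 = -1163/6 ≈ -193.83)
b(0) - n = 2*0 - 1*(-1163/6) = 0 + 1163/6 = 1163/6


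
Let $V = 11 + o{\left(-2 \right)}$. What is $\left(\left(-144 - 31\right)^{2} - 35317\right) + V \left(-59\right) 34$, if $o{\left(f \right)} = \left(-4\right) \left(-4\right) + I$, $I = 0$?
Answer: $-58854$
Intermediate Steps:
$o{\left(f \right)} = 16$ ($o{\left(f \right)} = \left(-4\right) \left(-4\right) + 0 = 16 + 0 = 16$)
$V = 27$ ($V = 11 + 16 = 27$)
$\left(\left(-144 - 31\right)^{2} - 35317\right) + V \left(-59\right) 34 = \left(\left(-144 - 31\right)^{2} - 35317\right) + 27 \left(-59\right) 34 = \left(\left(-175\right)^{2} - 35317\right) - 54162 = \left(30625 - 35317\right) - 54162 = -4692 - 54162 = -58854$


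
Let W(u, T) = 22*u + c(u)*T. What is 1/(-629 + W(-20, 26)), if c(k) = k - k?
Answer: -1/1069 ≈ -0.00093545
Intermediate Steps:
c(k) = 0
W(u, T) = 22*u (W(u, T) = 22*u + 0*T = 22*u + 0 = 22*u)
1/(-629 + W(-20, 26)) = 1/(-629 + 22*(-20)) = 1/(-629 - 440) = 1/(-1069) = -1/1069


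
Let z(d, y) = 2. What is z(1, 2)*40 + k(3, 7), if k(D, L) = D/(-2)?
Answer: 157/2 ≈ 78.500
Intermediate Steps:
k(D, L) = -D/2 (k(D, L) = D*(-½) = -D/2)
z(1, 2)*40 + k(3, 7) = 2*40 - ½*3 = 80 - 3/2 = 157/2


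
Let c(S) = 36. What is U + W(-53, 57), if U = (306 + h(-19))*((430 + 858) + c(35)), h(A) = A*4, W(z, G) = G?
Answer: 304577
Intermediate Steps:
h(A) = 4*A
U = 304520 (U = (306 + 4*(-19))*((430 + 858) + 36) = (306 - 76)*(1288 + 36) = 230*1324 = 304520)
U + W(-53, 57) = 304520 + 57 = 304577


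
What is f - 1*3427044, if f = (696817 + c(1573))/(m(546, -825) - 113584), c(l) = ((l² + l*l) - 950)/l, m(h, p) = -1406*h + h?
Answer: -4747701476112217/1385363122 ≈ -3.4270e+6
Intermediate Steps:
m(h, p) = -1405*h
c(l) = (-950 + 2*l²)/l (c(l) = ((l² + l²) - 950)/l = (2*l² - 950)/l = (-950 + 2*l²)/l)
f = -1101040849/1385363122 (f = (696817 + (-950/1573 + 2*1573))/(-1405*546 - 113584) = (696817 + (-950*1/1573 + 3146))/(-767130 - 113584) = (696817 + (-950/1573 + 3146))/(-880714) = (696817 + 4947708/1573)*(-1/880714) = (1101040849/1573)*(-1/880714) = -1101040849/1385363122 ≈ -0.79477)
f - 1*3427044 = -1101040849/1385363122 - 1*3427044 = -1101040849/1385363122 - 3427044 = -4747701476112217/1385363122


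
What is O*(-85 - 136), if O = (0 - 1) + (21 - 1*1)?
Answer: -4199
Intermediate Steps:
O = 19 (O = -1 + (21 - 1) = -1 + 20 = 19)
O*(-85 - 136) = 19*(-85 - 136) = 19*(-221) = -4199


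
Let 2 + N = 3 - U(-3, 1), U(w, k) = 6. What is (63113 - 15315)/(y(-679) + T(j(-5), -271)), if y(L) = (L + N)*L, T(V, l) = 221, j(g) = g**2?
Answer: 47798/464657 ≈ 0.10287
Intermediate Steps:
N = -5 (N = -2 + (3 - 1*6) = -2 + (3 - 6) = -2 - 3 = -5)
y(L) = L*(-5 + L) (y(L) = (L - 5)*L = (-5 + L)*L = L*(-5 + L))
(63113 - 15315)/(y(-679) + T(j(-5), -271)) = (63113 - 15315)/(-679*(-5 - 679) + 221) = 47798/(-679*(-684) + 221) = 47798/(464436 + 221) = 47798/464657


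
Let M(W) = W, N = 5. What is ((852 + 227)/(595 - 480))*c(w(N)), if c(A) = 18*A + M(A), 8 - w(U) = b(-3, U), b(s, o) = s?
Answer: 225511/115 ≈ 1961.0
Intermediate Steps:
w(U) = 11 (w(U) = 8 - 1*(-3) = 8 + 3 = 11)
c(A) = 19*A (c(A) = 18*A + A = 19*A)
((852 + 227)/(595 - 480))*c(w(N)) = ((852 + 227)/(595 - 480))*(19*11) = (1079/115)*209 = 225511/115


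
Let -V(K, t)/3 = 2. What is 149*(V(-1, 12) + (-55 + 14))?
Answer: -7003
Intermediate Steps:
V(K, t) = -6 (V(K, t) = -3*2 = -6)
149*(V(-1, 12) + (-55 + 14)) = 149*(-6 + (-55 + 14)) = 149*(-6 - 41) = 149*(-47) = -7003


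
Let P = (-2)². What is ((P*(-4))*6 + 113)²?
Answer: 289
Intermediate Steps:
P = 4
((P*(-4))*6 + 113)² = ((4*(-4))*6 + 113)² = (-16*6 + 113)² = (-96 + 113)² = 17² = 289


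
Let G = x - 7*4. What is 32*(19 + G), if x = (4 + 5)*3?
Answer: 576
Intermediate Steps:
x = 27 (x = 9*3 = 27)
G = -1 (G = 27 - 7*4 = 27 - 28 = -1)
32*(19 + G) = 32*(19 - 1) = 32*18 = 576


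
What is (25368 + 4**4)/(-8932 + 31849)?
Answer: 25624/22917 ≈ 1.1181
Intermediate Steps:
(25368 + 4**4)/(-8932 + 31849) = (25368 + 256)/22917 = 25624*(1/22917) = 25624/22917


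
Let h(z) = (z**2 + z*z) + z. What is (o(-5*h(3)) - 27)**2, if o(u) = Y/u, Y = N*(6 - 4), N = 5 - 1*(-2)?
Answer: 165649/225 ≈ 736.22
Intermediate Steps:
N = 7 (N = 5 + 2 = 7)
h(z) = z + 2*z**2 (h(z) = (z**2 + z**2) + z = 2*z**2 + z = z + 2*z**2)
Y = 14 (Y = 7*(6 - 4) = 7*2 = 14)
o(u) = 14/u
(o(-5*h(3)) - 27)**2 = (14/((-15*(1 + 2*3))) - 27)**2 = (14/((-15*(1 + 6))) - 27)**2 = (14/((-15*7)) - 27)**2 = (14/((-5*21)) - 27)**2 = (14/(-105) - 27)**2 = (14*(-1/105) - 27)**2 = (-2/15 - 27)**2 = (-407/15)**2 = 165649/225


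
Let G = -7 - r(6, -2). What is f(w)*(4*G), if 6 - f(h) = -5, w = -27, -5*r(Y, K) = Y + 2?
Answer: -1188/5 ≈ -237.60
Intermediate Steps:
r(Y, K) = -2/5 - Y/5 (r(Y, K) = -(Y + 2)/5 = -(2 + Y)/5 = -2/5 - Y/5)
f(h) = 11 (f(h) = 6 - 1*(-5) = 6 + 5 = 11)
G = -27/5 (G = -7 - (-2/5 - 1/5*6) = -7 - (-2/5 - 6/5) = -7 - 1*(-8/5) = -7 + 8/5 = -27/5 ≈ -5.4000)
f(w)*(4*G) = 11*(4*(-27/5)) = 11*(-108/5) = -1188/5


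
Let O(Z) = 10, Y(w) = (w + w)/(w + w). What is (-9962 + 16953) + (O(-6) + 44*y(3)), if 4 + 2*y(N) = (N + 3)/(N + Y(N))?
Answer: 6946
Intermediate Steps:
Y(w) = 1 (Y(w) = (2*w)/((2*w)) = (2*w)*(1/(2*w)) = 1)
y(N) = -2 + (3 + N)/(2*(1 + N)) (y(N) = -2 + ((N + 3)/(N + 1))/2 = -2 + ((3 + N)/(1 + N))/2 = -2 + (3 + N)/(2*(1 + N)))
(-9962 + 16953) + (O(-6) + 44*y(3)) = (-9962 + 16953) + (10 + 44*((-1 - 3*3)/(2*(1 + 3)))) = 6991 + (10 + 44*((1/2)*(-1 - 9)/4)) = 6991 + (10 + 44*((1/2)*(1/4)*(-10))) = 6991 + (10 + 44*(-5/4)) = 6991 + (10 - 55) = 6991 - 45 = 6946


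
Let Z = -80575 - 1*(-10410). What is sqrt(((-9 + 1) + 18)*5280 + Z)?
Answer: I*sqrt(17365) ≈ 131.78*I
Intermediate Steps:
Z = -70165 (Z = -80575 + 10410 = -70165)
sqrt(((-9 + 1) + 18)*5280 + Z) = sqrt(((-9 + 1) + 18)*5280 - 70165) = sqrt((-8 + 18)*5280 - 70165) = sqrt(10*5280 - 70165) = sqrt(52800 - 70165) = sqrt(-17365) = I*sqrt(17365)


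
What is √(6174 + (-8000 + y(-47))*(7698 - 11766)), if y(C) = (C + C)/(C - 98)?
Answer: 3*√76034662390/145 ≈ 5705.0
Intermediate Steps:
y(C) = 2*C/(-98 + C) (y(C) = (2*C)/(-98 + C) = 2*C/(-98 + C))
√(6174 + (-8000 + y(-47))*(7698 - 11766)) = √(6174 + (-8000 + 2*(-47)/(-98 - 47))*(7698 - 11766)) = √(6174 + (-8000 + 2*(-47)/(-145))*(-4068)) = √(6174 + (-8000 + 2*(-47)*(-1/145))*(-4068)) = √(6174 + (-8000 + 94/145)*(-4068)) = √(6174 - 1159906/145*(-4068)) = √(6174 + 4718497608/145) = √(4719392838/145) = 3*√76034662390/145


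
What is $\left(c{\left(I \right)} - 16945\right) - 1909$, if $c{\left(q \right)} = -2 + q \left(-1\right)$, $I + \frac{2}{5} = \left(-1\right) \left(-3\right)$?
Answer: $- \frac{94293}{5} \approx -18859.0$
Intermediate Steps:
$I = \frac{13}{5}$ ($I = - \frac{2}{5} - -3 = - \frac{2}{5} + 3 = \frac{13}{5} \approx 2.6$)
$c{\left(q \right)} = -2 - q$
$\left(c{\left(I \right)} - 16945\right) - 1909 = \left(\left(-2 - \frac{13}{5}\right) - 16945\right) - 1909 = \left(- \frac{23}{5} - 16945\right) - 1909 = - \frac{84748}{5} - 1909 = - \frac{94293}{5}$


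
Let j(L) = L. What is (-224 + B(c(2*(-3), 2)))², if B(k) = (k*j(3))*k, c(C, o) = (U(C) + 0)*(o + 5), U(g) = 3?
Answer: 1207801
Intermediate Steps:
c(C, o) = 15 + 3*o (c(C, o) = (3 + 0)*(o + 5) = 3*(5 + o) = 15 + 3*o)
B(k) = 3*k² (B(k) = (k*3)*k = (3*k)*k = 3*k²)
(-224 + B(c(2*(-3), 2)))² = (-224 + 3*(15 + 3*2)²)² = (-224 + 3*(15 + 6)²)² = (-224 + 3*21²)² = (-224 + 3*441)² = (-224 + 1323)² = 1099² = 1207801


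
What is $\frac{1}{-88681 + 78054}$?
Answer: $- \frac{1}{10627} \approx -9.41 \cdot 10^{-5}$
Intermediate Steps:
$\frac{1}{-88681 + 78054} = \frac{1}{-10627} = - \frac{1}{10627}$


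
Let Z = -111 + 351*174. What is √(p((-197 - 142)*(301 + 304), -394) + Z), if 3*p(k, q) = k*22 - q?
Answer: 161*I*√501/3 ≈ 1201.2*I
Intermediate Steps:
p(k, q) = -q/3 + 22*k/3 (p(k, q) = (k*22 - q)/3 = (22*k - q)/3 = (-q + 22*k)/3 = -q/3 + 22*k/3)
Z = 60963 (Z = -111 + 61074 = 60963)
√(p((-197 - 142)*(301 + 304), -394) + Z) = √((-⅓*(-394) + 22*((-197 - 142)*(301 + 304))/3) + 60963) = √((394/3 + 22*(-339*605)/3) + 60963) = √((394/3 + (22/3)*(-205095)) + 60963) = √((394/3 - 1504030) + 60963) = √(-4511696/3 + 60963) = √(-4328807/3) = 161*I*√501/3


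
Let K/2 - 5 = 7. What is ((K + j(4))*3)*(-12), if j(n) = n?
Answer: -1008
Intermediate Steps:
K = 24 (K = 10 + 2*7 = 10 + 14 = 24)
((K + j(4))*3)*(-12) = ((24 + 4)*3)*(-12) = (28*3)*(-12) = 84*(-12) = -1008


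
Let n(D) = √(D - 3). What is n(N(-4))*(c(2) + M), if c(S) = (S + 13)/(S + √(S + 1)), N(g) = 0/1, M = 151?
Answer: -45*I + 181*I*√3 ≈ 268.5*I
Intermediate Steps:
N(g) = 0 (N(g) = 0*1 = 0)
n(D) = √(-3 + D)
c(S) = (13 + S)/(S + √(1 + S))
n(N(-4))*(c(2) + M) = √(-3 + 0)*((13 + 2)/(2 + √(1 + 2)) + 151) = √(-3)*(15/(2 + √3) + 151) = (I*√3)*(15/(2 + √3) + 151) = (I*√3)*(151 + 15/(2 + √3)) = I*√3*(151 + 15/(2 + √3))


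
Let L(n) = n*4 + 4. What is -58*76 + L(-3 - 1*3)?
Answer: -4428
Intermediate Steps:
L(n) = 4 + 4*n (L(n) = 4*n + 4 = 4 + 4*n)
-58*76 + L(-3 - 1*3) = -58*76 + (4 + 4*(-3 - 1*3)) = -4408 + (4 + 4*(-3 - 3)) = -4408 + (4 + 4*(-6)) = -4408 + (4 - 24) = -4408 - 20 = -4428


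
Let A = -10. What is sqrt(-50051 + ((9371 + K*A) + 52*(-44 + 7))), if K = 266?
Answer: 4*I*sqrt(2829) ≈ 212.75*I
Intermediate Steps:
sqrt(-50051 + ((9371 + K*A) + 52*(-44 + 7))) = sqrt(-50051 + ((9371 + 266*(-10)) + 52*(-44 + 7))) = sqrt(-50051 + ((9371 - 2660) + 52*(-37))) = sqrt(-50051 + (6711 - 1924)) = sqrt(-50051 + 4787) = sqrt(-45264) = 4*I*sqrt(2829)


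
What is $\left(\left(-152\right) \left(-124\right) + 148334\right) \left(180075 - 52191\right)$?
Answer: $21379902888$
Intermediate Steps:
$\left(\left(-152\right) \left(-124\right) + 148334\right) \left(180075 - 52191\right) = \left(18848 + 148334\right) 127884 = 167182 \cdot 127884 = 21379902888$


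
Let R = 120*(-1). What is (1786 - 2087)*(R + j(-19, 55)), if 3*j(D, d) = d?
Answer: 91805/3 ≈ 30602.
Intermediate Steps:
j(D, d) = d/3
R = -120
(1786 - 2087)*(R + j(-19, 55)) = (1786 - 2087)*(-120 + (⅓)*55) = -301*(-120 + 55/3) = -301*(-305/3) = 91805/3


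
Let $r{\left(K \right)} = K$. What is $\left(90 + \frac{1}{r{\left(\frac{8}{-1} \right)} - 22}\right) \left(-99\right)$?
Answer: $- \frac{89067}{10} \approx -8906.7$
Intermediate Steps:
$\left(90 + \frac{1}{r{\left(\frac{8}{-1} \right)} - 22}\right) \left(-99\right) = \left(90 + \frac{1}{\frac{8}{-1} - 22}\right) \left(-99\right) = \left(90 + \frac{1}{8 \left(-1\right) - 22}\right) \left(-99\right) = \left(90 + \frac{1}{-8 - 22}\right) \left(-99\right) = \left(90 + \frac{1}{-30}\right) \left(-99\right) = \left(90 - \frac{1}{30}\right) \left(-99\right) = \frac{2699}{30} \left(-99\right) = - \frac{89067}{10}$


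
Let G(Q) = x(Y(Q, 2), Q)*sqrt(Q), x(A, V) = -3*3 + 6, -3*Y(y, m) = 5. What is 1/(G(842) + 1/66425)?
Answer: -66425/33436262576249 - 13236841875*sqrt(842)/33436262576249 ≈ -0.011487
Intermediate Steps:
Y(y, m) = -5/3 (Y(y, m) = -1/3*5 = -5/3)
x(A, V) = -3 (x(A, V) = -9 + 6 = -3)
G(Q) = -3*sqrt(Q)
1/(G(842) + 1/66425) = 1/(-3*sqrt(842) + 1/66425) = 1/(1/66425 - 3*sqrt(842))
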